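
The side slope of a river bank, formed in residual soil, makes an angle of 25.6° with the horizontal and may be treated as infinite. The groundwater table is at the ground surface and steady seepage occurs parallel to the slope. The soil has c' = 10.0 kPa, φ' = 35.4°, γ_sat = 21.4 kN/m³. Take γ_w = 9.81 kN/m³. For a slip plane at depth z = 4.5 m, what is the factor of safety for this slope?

FS = 1.07

With seepage parallel to the slope and the water table at the surface, the effective normal stress on the slip plane uses the buoyant unit weight γ' = γ_sat − γ_w while the driving shear stress uses γ_sat:
FS = [c' + γ' z cos²β tanφ'] / [γ_sat z sinβ cosβ]
γ' = 21.4 − 9.81 = 11.59 kN/m³
Numerator = 10.0 + 11.59·4.5·cos²25.6°·tan35.4° = 10.0 + 11.59·4.5·0.8133·0.7107 = 40.145 kPa
Denominator = 21.4·4.5·sin25.6°·cos25.6° = 21.4·4.5·0.4321·0.9018 = 37.525 kPa
FS = 40.145 / 37.525 = 1.070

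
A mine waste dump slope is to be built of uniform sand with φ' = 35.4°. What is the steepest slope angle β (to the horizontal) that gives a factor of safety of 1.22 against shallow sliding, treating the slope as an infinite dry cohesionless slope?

β = 30.2°

For an infinite dry cohesionless slope FS = tanφ'/tanβ, so tanβ = tanφ' / FS.
tanβ = tan35.4° / 1.22 = 0.7107 / 1.22 = 0.5825
β = arctan(0.5825) = 30.22°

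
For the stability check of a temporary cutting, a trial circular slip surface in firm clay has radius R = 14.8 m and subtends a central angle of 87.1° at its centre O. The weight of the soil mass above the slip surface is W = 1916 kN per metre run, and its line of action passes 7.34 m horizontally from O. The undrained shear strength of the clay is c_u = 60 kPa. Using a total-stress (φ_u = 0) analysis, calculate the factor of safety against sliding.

FS = 1.42

Taking moments about the centre O, the resisting moment is provided by the undrained shear strength acting along the arc:
Arc length L_a = R·θ = 14.8·(87.1°·π/180) = 14.8·1.5202 = 22.50 m
M_R = c_u·L_a·R = 60·22.50·14.8 = 19978.8 kN·m/m
M_D = W·d = 1916·7.34 = 14063.4 kN·m/m
FS = M_R / M_D = 19978.8 / 14063.4 = 1.421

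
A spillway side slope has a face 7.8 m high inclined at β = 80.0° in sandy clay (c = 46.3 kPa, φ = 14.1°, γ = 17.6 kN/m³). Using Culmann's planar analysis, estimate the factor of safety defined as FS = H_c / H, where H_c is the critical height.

H_c = (4c/γ) · sinβ cosφ / [1 − cos(β − φ)]
    = (4·46.3/17.6) · sin80.0°·cos14.1° / [1 − cos65.9°]
    = 10.523 · 0.9551 / 0.5917 = 16.99 m
FS = H_c / H = 16.99 / 7.8 = 2.178

FS = 2.18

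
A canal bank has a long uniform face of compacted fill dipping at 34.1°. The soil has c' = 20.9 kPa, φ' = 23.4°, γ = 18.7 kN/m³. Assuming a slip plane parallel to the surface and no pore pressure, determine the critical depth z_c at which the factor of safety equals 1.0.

z_c = 6.67 m

Setting FS = 1.00 in FS = [c' + γz cos²β tanφ'] / [γz sinβ cosβ] and solving for z:
z = c' / [γ cosβ (FS·sinβ − cosβ·tanφ')]
  = 20.9 / [18.7·cos34.1°·(1.00·sin34.1° − cos34.1°·tan23.4°)]
  = 20.9 / [18.7·0.8281·(1.00·0.5606 − 0.8281·0.4327)]
  = 20.9 / 3.1326 = 6.672 m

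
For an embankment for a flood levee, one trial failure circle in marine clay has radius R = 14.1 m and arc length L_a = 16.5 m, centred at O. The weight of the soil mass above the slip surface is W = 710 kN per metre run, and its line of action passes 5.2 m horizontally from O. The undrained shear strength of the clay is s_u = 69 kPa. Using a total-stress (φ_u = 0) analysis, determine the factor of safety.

Taking moments about the centre O, the resisting moment is provided by the undrained shear strength acting along the arc:
M_R = s_u·L_a·R = 69·16.50·14.1 = 16052.9 kN·m/m
M_D = W·d = 710·5.2 = 3692.0 kN·m/m
FS = M_R / M_D = 16052.9 / 3692.0 = 4.348

FS = 4.35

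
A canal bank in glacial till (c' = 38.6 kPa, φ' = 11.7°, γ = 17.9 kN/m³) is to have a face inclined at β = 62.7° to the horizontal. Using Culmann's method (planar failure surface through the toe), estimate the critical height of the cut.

Culmann's analysis gives the critical failure plane at α_cr = (β + φ')/2 = (62.7 + 11.7)/2 = 37.2°, and the critical height
H_c = (4c'/γ) · sinβ cosφ' / [1 − cos(β − φ')]
    = (4·38.6/17.9) · sin62.7°·cos11.7° / [1 − cos(51.0°)]
    = 8.626 · 0.8886·0.9792 / [1 − 0.6293]
    = 8.626 · 0.8702 / 0.3707
    = 20.25 m

H_c = 20.25 m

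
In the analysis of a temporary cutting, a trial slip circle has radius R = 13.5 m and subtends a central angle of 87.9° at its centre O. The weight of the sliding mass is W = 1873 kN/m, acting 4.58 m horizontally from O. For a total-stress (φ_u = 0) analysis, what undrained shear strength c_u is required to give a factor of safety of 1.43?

FS = c_u·L_a·R / (W·d), so c_u = FS·W·d / (L_a·R).
Arc length L_a = R·θ = 13.5·(87.9°·π/180) = 13.5·1.5341 = 20.71 m
c_u = 1.43·1873·4.58 / (20.71·13.5) = 12267.0 / 279.60 = 43.87 kPa

c_u = 43.9 kPa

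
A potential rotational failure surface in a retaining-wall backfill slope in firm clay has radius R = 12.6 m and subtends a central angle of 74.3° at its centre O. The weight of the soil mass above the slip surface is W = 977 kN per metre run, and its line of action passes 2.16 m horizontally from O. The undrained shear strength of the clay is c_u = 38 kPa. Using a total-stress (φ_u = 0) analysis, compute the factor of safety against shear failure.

FS = 3.71

Taking moments about the centre O, the resisting moment is provided by the undrained shear strength acting along the arc:
Arc length L_a = R·θ = 12.6·(74.3°·π/180) = 12.6·1.2968 = 16.34 m
M_R = c_u·L_a·R = 38·16.34·12.6 = 7823.3 kN·m/m
M_D = W·d = 977·2.16 = 2110.3 kN·m/m
FS = M_R / M_D = 7823.3 / 2110.3 = 3.707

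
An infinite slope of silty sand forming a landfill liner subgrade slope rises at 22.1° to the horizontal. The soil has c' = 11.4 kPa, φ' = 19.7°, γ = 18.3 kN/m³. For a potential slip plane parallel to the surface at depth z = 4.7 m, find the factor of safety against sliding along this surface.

FS = 1.26

For an infinite slope with a slip plane parallel to the surface (no pore pressure): FS = [c' + γz cos²β tanφ'] / [γz sinβ cosβ].
γz = 18.3·4.7 = 86.01 kN/m²
Numerator = 11.4 + 86.01·cos²22.1°·tan19.7° = 11.4 + 86.01·0.8585·0.3581 = 37.837 kPa
Denominator = 86.01·sin22.1°·cos22.1° = 86.01·0.3762·0.9265 = 29.982 kPa
FS = 37.837 / 29.982 = 1.262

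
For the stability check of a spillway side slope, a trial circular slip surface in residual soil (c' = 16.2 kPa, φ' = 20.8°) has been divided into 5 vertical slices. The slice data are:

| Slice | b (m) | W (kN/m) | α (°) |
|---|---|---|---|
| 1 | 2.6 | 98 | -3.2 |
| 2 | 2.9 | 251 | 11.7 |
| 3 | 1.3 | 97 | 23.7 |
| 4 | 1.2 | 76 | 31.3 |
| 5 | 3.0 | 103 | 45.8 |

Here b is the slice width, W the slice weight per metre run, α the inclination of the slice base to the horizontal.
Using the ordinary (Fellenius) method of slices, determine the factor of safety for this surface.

Ordinary method of slices: FS = Σ[c'·Δl_i + (W_i cosα_i)·tanφ'] / Σ W_i sinα_i, with Δl_i = b_i / cosα_i.
Slice 1: Δl = 2.6/cos(-3.2°) = 2.604 m; N'_1 = 98·cos(-3.2°) = 97.8; c'Δl = 42.19; W sinα = -5.5
Slice 2: Δl = 2.9/cos11.7° = 2.962 m; N'_2 = 251·cos11.7° = 245.8; c'Δl = 47.98; W sinα = 50.9
Slice 3: Δl = 1.3/cos23.7° = 1.420 m; N'_3 = 97·cos23.7° = 88.8; c'Δl = 23.00; W sinα = 39.0
Slice 4: Δl = 1.2/cos31.3° = 1.404 m; N'_4 = 76·cos31.3° = 64.9; c'Δl = 22.75; W sinα = 39.5
Slice 5: Δl = 3.0/cos45.8° = 4.303 m; N'_5 = 103·cos45.8° = 71.8; c'Δl = 69.71; W sinα = 73.8
Σc'Δl = 205.6 kN/m; ΣN' = 569.2 kN/m; ΣW sinα = 197.7 kN/m
Resisting = 205.6 + 569.2·tan20.8° = 205.6 + 216.2 = 421.8 kN/m
FS = 421.8 / 197.7 = 2.133

FS = 2.13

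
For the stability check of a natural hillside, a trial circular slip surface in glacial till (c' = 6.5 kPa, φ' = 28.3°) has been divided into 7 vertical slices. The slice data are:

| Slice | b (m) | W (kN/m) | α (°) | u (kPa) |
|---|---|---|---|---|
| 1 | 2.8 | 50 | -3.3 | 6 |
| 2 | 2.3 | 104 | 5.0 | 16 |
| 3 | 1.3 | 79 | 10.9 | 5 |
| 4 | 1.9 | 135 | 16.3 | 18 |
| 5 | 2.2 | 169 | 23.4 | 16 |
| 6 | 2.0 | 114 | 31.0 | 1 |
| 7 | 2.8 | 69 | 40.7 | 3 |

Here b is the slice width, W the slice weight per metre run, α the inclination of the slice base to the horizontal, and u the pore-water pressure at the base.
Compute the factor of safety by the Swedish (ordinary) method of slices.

FS = 1.69

Ordinary method of slices: FS = Σ[c'·Δl_i + (W_i cosα_i − u_i·Δl_i)·tanφ'] / Σ W_i sinα_i, with Δl_i = b_i / cosα_i.
Slice 1: Δl = 2.8/cos(-3.3°) = 2.805 m; N'_1 = 50·cos(-3.3°) − 6·2.805 = 33.1; c'Δl = 18.23; W sinα = -2.9
Slice 2: Δl = 2.3/cos5.0° = 2.309 m; N'_2 = 104·cos5.0° − 16·2.309 = 66.7; c'Δl = 15.01; W sinα = 9.1
Slice 3: Δl = 1.3/cos10.9° = 1.324 m; N'_3 = 79·cos10.9° − 5·1.324 = 71.0; c'Δl = 8.61; W sinα = 14.9
Slice 4: Δl = 1.9/cos16.3° = 1.980 m; N'_4 = 135·cos16.3° − 18·1.980 = 93.9; c'Δl = 12.87; W sinα = 37.9
Slice 5: Δl = 2.2/cos23.4° = 2.397 m; N'_5 = 169·cos23.4° − 16·2.397 = 116.7; c'Δl = 15.58; W sinα = 67.1
Slice 6: Δl = 2.0/cos31.0° = 2.333 m; N'_6 = 114·cos31.0° − 1·2.333 = 95.4; c'Δl = 15.17; W sinα = 58.7
Slice 7: Δl = 2.8/cos40.7° = 3.693 m; N'_7 = 69·cos40.7° − 3·3.693 = 41.2; c'Δl = 24.01; W sinα = 45.0
Σc'Δl = 109.5 kN/m; ΣN' = 518.0 kN/m; ΣW sinα = 229.8 kN/m
Resisting = 109.5 + 518.0·tan28.3° = 109.5 + 278.9 = 388.4 kN/m
FS = 388.4 / 229.8 = 1.690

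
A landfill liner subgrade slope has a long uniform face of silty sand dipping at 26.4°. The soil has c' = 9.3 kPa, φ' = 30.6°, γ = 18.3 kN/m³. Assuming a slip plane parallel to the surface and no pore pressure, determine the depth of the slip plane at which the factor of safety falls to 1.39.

Setting FS = 1.39 in FS = [c' + γz cos²β tanφ'] / [γz sinβ cosβ] and solving for z:
z = c' / [γ cosβ (FS·sinβ − cosβ·tanφ')]
  = 9.3 / [18.3·cos26.4°·(1.39·sin26.4° − cos26.4°·tan30.6°)]
  = 9.3 / [18.3·0.8957·(1.39·0.4446 − 0.8957·0.5914)]
  = 9.3 / 1.4477 = 6.424 m

z = 6.42 m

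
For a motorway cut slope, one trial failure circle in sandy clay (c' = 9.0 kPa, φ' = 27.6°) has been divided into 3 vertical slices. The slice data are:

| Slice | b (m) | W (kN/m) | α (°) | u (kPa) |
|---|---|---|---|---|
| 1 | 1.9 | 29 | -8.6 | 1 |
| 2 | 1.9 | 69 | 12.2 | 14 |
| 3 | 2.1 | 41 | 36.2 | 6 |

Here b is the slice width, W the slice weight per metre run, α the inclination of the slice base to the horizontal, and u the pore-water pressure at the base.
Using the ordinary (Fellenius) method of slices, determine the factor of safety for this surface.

FS = 2.97

Ordinary method of slices: FS = Σ[c'·Δl_i + (W_i cosα_i − u_i·Δl_i)·tanφ'] / Σ W_i sinα_i, with Δl_i = b_i / cosα_i.
Slice 1: Δl = 1.9/cos(-8.6°) = 1.922 m; N'_1 = 29·cos(-8.6°) − 1·1.922 = 26.8; c'Δl = 17.29; W sinα = -4.3
Slice 2: Δl = 1.9/cos12.2° = 1.944 m; N'_2 = 69·cos12.2° − 14·1.944 = 40.2; c'Δl = 17.50; W sinα = 14.6
Slice 3: Δl = 2.1/cos36.2° = 2.602 m; N'_3 = 41·cos36.2° − 6·2.602 = 17.5; c'Δl = 23.42; W sinα = 24.2
Σc'Δl = 58.2 kN/m; ΣN' = 84.5 kN/m; ΣW sinα = 34.5 kN/m
Resisting = 58.2 + 84.5·tan27.6° = 58.2 + 44.1 = 102.4 kN/m
FS = 102.4 / 34.5 = 2.970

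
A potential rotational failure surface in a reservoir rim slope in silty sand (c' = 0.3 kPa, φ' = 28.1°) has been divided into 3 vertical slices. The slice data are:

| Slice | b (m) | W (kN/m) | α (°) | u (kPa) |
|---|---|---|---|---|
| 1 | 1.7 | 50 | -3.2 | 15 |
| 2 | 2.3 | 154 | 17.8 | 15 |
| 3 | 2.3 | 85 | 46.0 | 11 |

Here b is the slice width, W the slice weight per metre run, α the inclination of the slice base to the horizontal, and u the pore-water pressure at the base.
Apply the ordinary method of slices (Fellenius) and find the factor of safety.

FS = 0.82

Ordinary method of slices: FS = Σ[c'·Δl_i + (W_i cosα_i − u_i·Δl_i)·tanφ'] / Σ W_i sinα_i, with Δl_i = b_i / cosα_i.
Slice 1: Δl = 1.7/cos(-3.2°) = 1.703 m; N'_1 = 50·cos(-3.2°) − 15·1.703 = 24.4; c'Δl = 0.51; W sinα = -2.8
Slice 2: Δl = 2.3/cos17.8° = 2.416 m; N'_2 = 154·cos17.8° − 15·2.416 = 110.4; c'Δl = 0.72; W sinα = 47.1
Slice 3: Δl = 2.3/cos46.0° = 3.311 m; N'_3 = 85·cos46.0° − 11·3.311 = 22.6; c'Δl = 0.99; W sinα = 61.1
Σc'Δl = 2.2 kN/m; ΣN' = 157.4 kN/m; ΣW sinα = 105.4 kN/m
Resisting = 2.2 + 157.4·tan28.1° = 2.2 + 84.0 = 86.3 kN/m
FS = 86.3 / 105.4 = 0.818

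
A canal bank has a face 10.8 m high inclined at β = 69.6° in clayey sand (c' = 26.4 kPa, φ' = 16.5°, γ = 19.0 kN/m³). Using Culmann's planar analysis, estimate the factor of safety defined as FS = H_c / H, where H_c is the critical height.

FS = 1.16

H_c = (4c'/γ) · sinβ cosφ' / [1 − cos(β − φ')]
    = (4·26.4/19.0) · sin69.6°·cos16.5° / [1 − cos53.1°]
    = 5.558 · 0.8987 / 0.3996 = 12.50 m
FS = H_c / H = 12.50 / 10.8 = 1.157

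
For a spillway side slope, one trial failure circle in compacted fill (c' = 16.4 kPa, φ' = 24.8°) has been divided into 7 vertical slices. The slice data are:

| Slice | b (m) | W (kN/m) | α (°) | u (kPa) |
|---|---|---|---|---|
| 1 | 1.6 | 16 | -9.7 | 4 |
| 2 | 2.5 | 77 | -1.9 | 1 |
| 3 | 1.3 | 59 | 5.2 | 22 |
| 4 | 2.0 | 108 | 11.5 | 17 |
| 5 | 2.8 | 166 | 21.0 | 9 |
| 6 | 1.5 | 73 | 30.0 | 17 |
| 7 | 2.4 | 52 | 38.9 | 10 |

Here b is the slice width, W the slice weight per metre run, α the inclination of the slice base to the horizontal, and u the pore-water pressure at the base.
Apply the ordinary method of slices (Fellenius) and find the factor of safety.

FS = 2.76

Ordinary method of slices: FS = Σ[c'·Δl_i + (W_i cosα_i − u_i·Δl_i)·tanφ'] / Σ W_i sinα_i, with Δl_i = b_i / cosα_i.
Slice 1: Δl = 1.6/cos(-9.7°) = 1.623 m; N'_1 = 16·cos(-9.7°) − 4·1.623 = 9.3; c'Δl = 26.62; W sinα = -2.7
Slice 2: Δl = 2.5/cos(-1.9°) = 2.501 m; N'_2 = 77·cos(-1.9°) − 1·2.501 = 74.5; c'Δl = 41.02; W sinα = -2.6
Slice 3: Δl = 1.3/cos5.2° = 1.305 m; N'_3 = 59·cos5.2° − 22·1.305 = 30.0; c'Δl = 21.41; W sinα = 5.3
Slice 4: Δl = 2.0/cos11.5° = 2.041 m; N'_4 = 108·cos11.5° − 17·2.041 = 71.1; c'Δl = 33.47; W sinα = 21.5
Slice 5: Δl = 2.8/cos21.0° = 2.999 m; N'_5 = 166·cos21.0° − 9·2.999 = 128.0; c'Δl = 49.19; W sinα = 59.5
Slice 6: Δl = 1.5/cos30.0° = 1.732 m; N'_6 = 73·cos30.0° − 17·1.732 = 33.8; c'Δl = 28.41; W sinα = 36.5
Slice 7: Δl = 2.4/cos38.9° = 3.084 m; N'_7 = 52·cos38.9° − 10·3.084 = 9.6; c'Δl = 50.58; W sinα = 32.7
Σc'Δl = 250.7 kN/m; ΣN' = 356.3 kN/m; ΣW sinα = 150.3 kN/m
Resisting = 250.7 + 356.3·tan24.8° = 250.7 + 164.6 = 415.3 kN/m
FS = 415.3 / 150.3 = 2.764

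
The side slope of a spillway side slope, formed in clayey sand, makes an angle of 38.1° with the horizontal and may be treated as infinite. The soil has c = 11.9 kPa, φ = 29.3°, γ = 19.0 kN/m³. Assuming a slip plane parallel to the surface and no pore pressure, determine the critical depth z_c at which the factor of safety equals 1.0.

Setting FS = 1.00 in FS = [c + γz cos²β tanφ] / [γz sinβ cosβ] and solving for z:
z = c / [γ cosβ (FS·sinβ − cosβ·tanφ)]
  = 11.9 / [19.0·cos38.1°·(1.00·sin38.1° − cos38.1°·tan29.3°)]
  = 11.9 / [19.0·0.7869·(1.00·0.6170 − 0.7869·0.5612)]
  = 11.9 / 2.6230 = 4.537 m

z_c = 4.54 m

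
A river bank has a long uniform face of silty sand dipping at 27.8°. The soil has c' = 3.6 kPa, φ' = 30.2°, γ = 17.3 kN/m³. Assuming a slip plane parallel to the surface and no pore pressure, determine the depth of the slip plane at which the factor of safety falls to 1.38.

Setting FS = 1.38 in FS = [c' + γz cos²β tanφ'] / [γz sinβ cosβ] and solving for z:
z = c' / [γ cosβ (FS·sinβ − cosβ·tanφ')]
  = 3.6 / [17.3·cos27.8°·(1.38·sin27.8° − cos27.8°·tan30.2°)]
  = 3.6 / [17.3·0.8846·(1.38·0.4664 − 0.8846·0.5820)]
  = 3.6 / 1.9707 = 1.827 m

z = 1.83 m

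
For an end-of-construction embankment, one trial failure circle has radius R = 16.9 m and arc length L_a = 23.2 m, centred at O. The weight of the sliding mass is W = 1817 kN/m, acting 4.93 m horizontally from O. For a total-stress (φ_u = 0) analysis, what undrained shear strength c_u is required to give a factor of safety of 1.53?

FS = c_u·L_a·R / (W·d), so c_u = FS·W·d / (L_a·R).
c_u = 1.53·1817·4.93 / (23.20·16.9) = 13705.4 / 392.08 = 34.96 kPa

c_u = 35.0 kPa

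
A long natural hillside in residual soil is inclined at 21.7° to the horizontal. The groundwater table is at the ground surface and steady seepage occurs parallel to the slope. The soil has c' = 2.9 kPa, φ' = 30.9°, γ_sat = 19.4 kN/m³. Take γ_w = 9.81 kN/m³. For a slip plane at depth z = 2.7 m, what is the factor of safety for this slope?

FS = 0.90

With seepage parallel to the slope and the water table at the surface, the effective normal stress on the slip plane uses the buoyant unit weight γ' = γ_sat − γ_w while the driving shear stress uses γ_sat:
FS = [c' + γ' z cos²β tanφ'] / [γ_sat z sinβ cosβ]
γ' = 19.4 − 9.81 = 9.59 kN/m³
Numerator = 2.9 + 9.59·2.7·cos²21.7°·tan30.9° = 2.9 + 9.59·2.7·0.8633·0.5985 = 16.278 kPa
Denominator = 19.4·2.7·sin21.7°·cos21.7° = 19.4·2.7·0.3697·0.9291 = 17.995 kPa
FS = 16.278 / 17.995 = 0.905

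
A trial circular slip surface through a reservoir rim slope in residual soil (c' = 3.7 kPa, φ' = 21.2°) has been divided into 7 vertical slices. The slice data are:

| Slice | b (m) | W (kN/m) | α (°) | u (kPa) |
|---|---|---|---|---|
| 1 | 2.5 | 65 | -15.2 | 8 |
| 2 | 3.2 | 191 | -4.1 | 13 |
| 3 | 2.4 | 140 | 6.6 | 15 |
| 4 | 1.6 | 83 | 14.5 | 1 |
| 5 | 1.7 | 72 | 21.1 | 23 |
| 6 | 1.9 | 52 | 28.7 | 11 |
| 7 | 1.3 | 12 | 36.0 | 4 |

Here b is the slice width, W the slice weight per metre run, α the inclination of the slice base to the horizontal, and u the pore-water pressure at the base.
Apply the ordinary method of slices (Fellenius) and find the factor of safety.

Ordinary method of slices: FS = Σ[c'·Δl_i + (W_i cosα_i − u_i·Δl_i)·tanφ'] / Σ W_i sinα_i, with Δl_i = b_i / cosα_i.
Slice 1: Δl = 2.5/cos(-15.2°) = 2.591 m; N'_1 = 65·cos(-15.2°) − 8·2.591 = 42.0; c'Δl = 9.59; W sinα = -17.0
Slice 2: Δl = 3.2/cos(-4.1°) = 3.208 m; N'_2 = 191·cos(-4.1°) − 13·3.208 = 148.8; c'Δl = 11.87; W sinα = -13.7
Slice 3: Δl = 2.4/cos6.6° = 2.416 m; N'_3 = 140·cos6.6° − 15·2.416 = 102.8; c'Δl = 8.94; W sinα = 16.1
Slice 4: Δl = 1.6/cos14.5° = 1.653 m; N'_4 = 83·cos14.5° − 1·1.653 = 78.7; c'Δl = 6.11; W sinα = 20.8
Slice 5: Δl = 1.7/cos21.1° = 1.822 m; N'_5 = 72·cos21.1° − 23·1.822 = 25.3; c'Δl = 6.74; W sinα = 25.9
Slice 6: Δl = 1.9/cos28.7° = 2.166 m; N'_6 = 52·cos28.7° − 11·2.166 = 21.8; c'Δl = 8.01; W sinα = 25.0
Slice 7: Δl = 1.3/cos36.0° = 1.607 m; N'_7 = 12·cos36.0° − 4·1.607 = 3.3; c'Δl = 5.95; W sinα = 7.1
Σc'Δl = 57.2 kN/m; ΣN' = 422.7 kN/m; ΣW sinα = 64.1 kN/m
Resisting = 57.2 + 422.7·tan21.2° = 57.2 + 163.9 = 221.2 kN/m
FS = 221.2 / 64.1 = 3.449

FS = 3.45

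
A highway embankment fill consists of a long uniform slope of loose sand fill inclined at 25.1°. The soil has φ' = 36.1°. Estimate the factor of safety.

FS = 1.56

For a dry cohesionless infinite slope the factor of safety is FS = tanφ' / tanβ.
FS = tan36.1° / tan25.1° = 0.7292 / 0.4684 = 1.557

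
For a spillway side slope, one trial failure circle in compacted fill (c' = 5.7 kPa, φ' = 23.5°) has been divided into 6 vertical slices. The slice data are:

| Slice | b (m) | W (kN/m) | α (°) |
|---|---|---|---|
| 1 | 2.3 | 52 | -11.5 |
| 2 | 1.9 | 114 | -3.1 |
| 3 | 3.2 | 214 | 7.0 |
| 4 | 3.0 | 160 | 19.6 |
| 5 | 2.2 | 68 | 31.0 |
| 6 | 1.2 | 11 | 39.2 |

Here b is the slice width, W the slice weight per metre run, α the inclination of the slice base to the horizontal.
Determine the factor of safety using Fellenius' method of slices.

FS = 3.26

Ordinary method of slices: FS = Σ[c'·Δl_i + (W_i cosα_i)·tanφ'] / Σ W_i sinα_i, with Δl_i = b_i / cosα_i.
Slice 1: Δl = 2.3/cos(-11.5°) = 2.347 m; N'_1 = 52·cos(-11.5°) = 51.0; c'Δl = 13.38; W sinα = -10.4
Slice 2: Δl = 1.9/cos(-3.1°) = 1.903 m; N'_2 = 114·cos(-3.1°) = 113.8; c'Δl = 10.85; W sinα = -6.2
Slice 3: Δl = 3.2/cos7.0° = 3.224 m; N'_3 = 214·cos7.0° = 212.4; c'Δl = 18.38; W sinα = 26.1
Slice 4: Δl = 3.0/cos19.6° = 3.185 m; N'_4 = 160·cos19.6° = 150.7; c'Δl = 18.15; W sinα = 53.7
Slice 5: Δl = 2.2/cos31.0° = 2.567 m; N'_5 = 68·cos31.0° = 58.3; c'Δl = 14.63; W sinα = 35.0
Slice 6: Δl = 1.2/cos39.2° = 1.548 m; N'_6 = 11·cos39.2° = 8.5; c'Δl = 8.83; W sinα = 7.0
Σc'Δl = 84.2 kN/m; ΣN' = 594.7 kN/m; ΣW sinα = 105.2 kN/m
Resisting = 84.2 + 594.7·tan23.5° = 84.2 + 258.6 = 342.8 kN/m
FS = 342.8 / 105.2 = 3.259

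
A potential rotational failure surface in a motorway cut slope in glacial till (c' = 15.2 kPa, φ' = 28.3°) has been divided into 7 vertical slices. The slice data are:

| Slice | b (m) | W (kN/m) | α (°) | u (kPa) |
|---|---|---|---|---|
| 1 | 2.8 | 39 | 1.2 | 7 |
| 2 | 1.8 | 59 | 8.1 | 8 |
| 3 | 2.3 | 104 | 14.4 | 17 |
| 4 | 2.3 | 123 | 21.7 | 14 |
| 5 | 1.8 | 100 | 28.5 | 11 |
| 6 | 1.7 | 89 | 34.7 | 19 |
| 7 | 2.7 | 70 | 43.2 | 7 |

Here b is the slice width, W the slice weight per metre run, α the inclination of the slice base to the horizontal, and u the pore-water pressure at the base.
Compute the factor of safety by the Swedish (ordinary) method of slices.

Ordinary method of slices: FS = Σ[c'·Δl_i + (W_i cosα_i − u_i·Δl_i)·tanφ'] / Σ W_i sinα_i, with Δl_i = b_i / cosα_i.
Slice 1: Δl = 2.8/cos1.2° = 2.801 m; N'_1 = 39·cos1.2° − 7·2.801 = 19.4; c'Δl = 42.57; W sinα = 0.8
Slice 2: Δl = 1.8/cos8.1° = 1.818 m; N'_2 = 59·cos8.1° − 8·1.818 = 43.9; c'Δl = 27.64; W sinα = 8.3
Slice 3: Δl = 2.3/cos14.4° = 2.375 m; N'_3 = 104·cos14.4° − 17·2.375 = 60.4; c'Δl = 36.09; W sinα = 25.9
Slice 4: Δl = 2.3/cos21.7° = 2.475 m; N'_4 = 123·cos21.7° − 14·2.475 = 79.6; c'Δl = 37.63; W sinα = 45.5
Slice 5: Δl = 1.8/cos28.5° = 2.048 m; N'_5 = 100·cos28.5° − 11·2.048 = 65.4; c'Δl = 31.13; W sinα = 47.7
Slice 6: Δl = 1.7/cos34.7° = 2.068 m; N'_6 = 89·cos34.7° − 19·2.068 = 33.9; c'Δl = 31.43; W sinα = 50.7
Slice 7: Δl = 2.7/cos43.2° = 3.704 m; N'_7 = 70·cos43.2° − 7·3.704 = 25.1; c'Δl = 56.30; W sinα = 47.9
Σc'Δl = 262.8 kN/m; ΣN' = 327.6 kN/m; ΣW sinα = 226.8 kN/m
Resisting = 262.8 + 327.6·tan28.3° = 262.8 + 176.4 = 439.2 kN/m
FS = 439.2 / 226.8 = 1.937

FS = 1.94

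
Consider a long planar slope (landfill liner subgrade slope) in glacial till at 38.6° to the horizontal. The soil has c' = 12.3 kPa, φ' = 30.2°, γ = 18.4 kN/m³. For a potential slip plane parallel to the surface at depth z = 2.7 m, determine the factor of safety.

For an infinite slope with a slip plane parallel to the surface (no pore pressure): FS = [c' + γz cos²β tanφ'] / [γz sinβ cosβ].
γz = 18.4·2.7 = 49.68 kN/m²
Numerator = 12.3 + 49.68·cos²38.6°·tan30.2° = 12.3 + 49.68·0.6108·0.5820 = 29.960 kPa
Denominator = 49.68·sin38.6°·cos38.6° = 49.68·0.6239·0.7815 = 24.223 kPa
FS = 29.960 / 24.223 = 1.237

FS = 1.24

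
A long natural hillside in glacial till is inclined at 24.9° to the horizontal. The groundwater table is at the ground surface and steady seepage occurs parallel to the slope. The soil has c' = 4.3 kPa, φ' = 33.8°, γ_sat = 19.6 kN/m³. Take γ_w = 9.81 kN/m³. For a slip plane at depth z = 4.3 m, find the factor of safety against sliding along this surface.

With seepage parallel to the slope and the water table at the surface, the effective normal stress on the slip plane uses the buoyant unit weight γ' = γ_sat − γ_w while the driving shear stress uses γ_sat:
FS = [c' + γ' z cos²β tanφ'] / [γ_sat z sinβ cosβ]
γ' = 19.6 − 9.81 = 9.79 kN/m³
Numerator = 4.3 + 9.79·4.3·cos²24.9°·tan33.8° = 4.3 + 9.79·4.3·0.8227·0.6694 = 27.486 kPa
Denominator = 19.6·4.3·sin24.9°·cos24.9° = 19.6·4.3·0.4210·0.9070 = 32.186 kPa
FS = 27.486 / 32.186 = 0.854

FS = 0.85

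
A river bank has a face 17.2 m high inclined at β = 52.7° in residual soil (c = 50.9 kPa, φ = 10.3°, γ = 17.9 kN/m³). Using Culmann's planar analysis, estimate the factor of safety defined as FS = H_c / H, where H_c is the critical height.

FS = 1.98

H_c = (4c/γ) · sinβ cosφ / [1 − cos(β − φ)]
    = (4·50.9/17.9) · sin52.7°·cos10.3° / [1 − cos42.4°]
    = 11.374 · 0.7827 / 0.2615 = 34.04 m
FS = H_c / H = 34.04 / 17.2 = 1.979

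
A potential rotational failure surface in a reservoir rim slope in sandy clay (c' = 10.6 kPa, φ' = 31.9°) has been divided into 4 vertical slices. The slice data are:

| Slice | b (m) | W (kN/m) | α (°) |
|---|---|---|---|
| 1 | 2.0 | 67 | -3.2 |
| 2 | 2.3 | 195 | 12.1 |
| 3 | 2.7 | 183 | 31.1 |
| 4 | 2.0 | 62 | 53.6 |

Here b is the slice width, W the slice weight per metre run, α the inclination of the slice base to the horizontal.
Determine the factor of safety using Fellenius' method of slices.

FS = 2.18

Ordinary method of slices: FS = Σ[c'·Δl_i + (W_i cosα_i)·tanφ'] / Σ W_i sinα_i, with Δl_i = b_i / cosα_i.
Slice 1: Δl = 2.0/cos(-3.2°) = 2.003 m; N'_1 = 67·cos(-3.2°) = 66.9; c'Δl = 21.23; W sinα = -3.7
Slice 2: Δl = 2.3/cos12.1° = 2.352 m; N'_2 = 195·cos12.1° = 190.7; c'Δl = 24.93; W sinα = 40.9
Slice 3: Δl = 2.7/cos31.1° = 3.153 m; N'_3 = 183·cos31.1° = 156.7; c'Δl = 33.42; W sinα = 94.5
Slice 4: Δl = 2.0/cos53.6° = 3.370 m; N'_4 = 62·cos53.6° = 36.8; c'Δl = 35.73; W sinα = 49.9
Σc'Δl = 115.3 kN/m; ΣN' = 451.1 kN/m; ΣW sinα = 181.6 kN/m
Resisting = 115.3 + 451.1·tan31.9° = 115.3 + 280.8 = 396.1 kN/m
FS = 396.1 / 181.6 = 2.181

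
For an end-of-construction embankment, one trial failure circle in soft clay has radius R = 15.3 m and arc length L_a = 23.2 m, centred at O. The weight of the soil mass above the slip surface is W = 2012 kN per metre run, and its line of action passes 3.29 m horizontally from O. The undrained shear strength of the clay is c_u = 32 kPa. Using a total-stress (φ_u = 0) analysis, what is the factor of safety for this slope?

Taking moments about the centre O, the resisting moment is provided by the undrained shear strength acting along the arc:
M_R = c_u·L_a·R = 32·23.20·15.3 = 11358.7 kN·m/m
M_D = W·d = 2012·3.29 = 6619.5 kN·m/m
FS = M_R / M_D = 11358.7 / 6619.5 = 1.716

FS = 1.72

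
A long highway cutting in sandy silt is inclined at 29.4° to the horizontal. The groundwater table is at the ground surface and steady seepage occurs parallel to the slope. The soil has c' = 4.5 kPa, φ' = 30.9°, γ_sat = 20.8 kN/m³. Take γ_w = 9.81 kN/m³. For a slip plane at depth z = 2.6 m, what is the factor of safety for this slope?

With seepage parallel to the slope and the water table at the surface, the effective normal stress on the slip plane uses the buoyant unit weight γ' = γ_sat − γ_w while the driving shear stress uses γ_sat:
FS = [c' + γ' z cos²β tanφ'] / [γ_sat z sinβ cosβ]
γ' = 20.8 − 9.81 = 10.99 kN/m³
Numerator = 4.5 + 10.99·2.6·cos²29.4°·tan30.9° = 4.5 + 10.99·2.6·0.7590·0.5985 = 17.480 kPa
Denominator = 20.8·2.6·sin29.4°·cos29.4° = 20.8·2.6·0.4909·0.8712 = 23.129 kPa
FS = 17.480 / 23.129 = 0.756

FS = 0.76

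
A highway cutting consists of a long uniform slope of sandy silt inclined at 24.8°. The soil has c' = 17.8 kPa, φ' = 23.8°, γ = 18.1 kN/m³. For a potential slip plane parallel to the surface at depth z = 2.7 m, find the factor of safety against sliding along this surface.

For an infinite slope with a slip plane parallel to the surface (no pore pressure): FS = [c' + γz cos²β tanφ'] / [γz sinβ cosβ].
γz = 18.1·2.7 = 48.87 kN/m²
Numerator = 17.8 + 48.87·cos²24.8°·tan23.8° = 17.8 + 48.87·0.8241·0.4411 = 35.562 kPa
Denominator = 48.87·sin24.8°·cos24.8° = 48.87·0.4195·0.9078 = 18.608 kPa
FS = 35.562 / 18.608 = 1.911

FS = 1.91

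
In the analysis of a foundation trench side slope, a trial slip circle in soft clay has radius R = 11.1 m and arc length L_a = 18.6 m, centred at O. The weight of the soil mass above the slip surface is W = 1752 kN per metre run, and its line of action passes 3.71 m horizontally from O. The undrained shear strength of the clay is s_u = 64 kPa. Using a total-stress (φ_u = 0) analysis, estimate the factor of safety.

Taking moments about the centre O, the resisting moment is provided by the undrained shear strength acting along the arc:
M_R = s_u·L_a·R = 64·18.60·11.1 = 13213.4 kN·m/m
M_D = W·d = 1752·3.71 = 6499.9 kN·m/m
FS = M_R / M_D = 13213.4 / 6499.9 = 2.033

FS = 2.03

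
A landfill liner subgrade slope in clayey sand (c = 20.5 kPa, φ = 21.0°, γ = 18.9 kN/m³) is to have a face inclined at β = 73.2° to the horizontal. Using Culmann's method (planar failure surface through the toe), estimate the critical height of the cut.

H_c = 10.02 m

Culmann's analysis gives the critical failure plane at α_cr = (β + φ)/2 = (73.2 + 21.0)/2 = 47.1°, and the critical height
H_c = (4c/γ) · sinβ cosφ / [1 − cos(β − φ)]
    = (4·20.5/18.9) · sin73.2°·cos21.0° / [1 − cos(52.2°)]
    = 4.339 · 0.9573·0.9336 / [1 − 0.6129]
    = 4.339 · 0.8937 / 0.3871
    = 10.02 m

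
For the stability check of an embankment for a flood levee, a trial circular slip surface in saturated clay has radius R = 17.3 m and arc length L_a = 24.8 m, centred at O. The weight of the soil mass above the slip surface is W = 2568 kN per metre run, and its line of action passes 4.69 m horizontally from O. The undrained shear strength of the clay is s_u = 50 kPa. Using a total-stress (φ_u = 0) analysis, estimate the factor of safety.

Taking moments about the centre O, the resisting moment is provided by the undrained shear strength acting along the arc:
M_R = s_u·L_a·R = 50·24.80·17.3 = 21452.0 kN·m/m
M_D = W·d = 2568·4.69 = 12043.9 kN·m/m
FS = M_R / M_D = 21452.0 / 12043.9 = 1.781

FS = 1.78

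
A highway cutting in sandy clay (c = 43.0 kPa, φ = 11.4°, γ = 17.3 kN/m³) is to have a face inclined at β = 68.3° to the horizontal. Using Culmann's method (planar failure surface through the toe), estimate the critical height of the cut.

H_c = 19.95 m

Culmann's analysis gives the critical failure plane at α_cr = (β + φ)/2 = (68.3 + 11.4)/2 = 39.9°, and the critical height
H_c = (4c/γ) · sinβ cosφ / [1 − cos(β − φ)]
    = (4·43.0/17.3) · sin68.3°·cos11.4° / [1 − cos(56.9°)]
    = 9.942 · 0.9291·0.9803 / [1 − 0.5461]
    = 9.942 · 0.9108 / 0.4539
    = 19.95 m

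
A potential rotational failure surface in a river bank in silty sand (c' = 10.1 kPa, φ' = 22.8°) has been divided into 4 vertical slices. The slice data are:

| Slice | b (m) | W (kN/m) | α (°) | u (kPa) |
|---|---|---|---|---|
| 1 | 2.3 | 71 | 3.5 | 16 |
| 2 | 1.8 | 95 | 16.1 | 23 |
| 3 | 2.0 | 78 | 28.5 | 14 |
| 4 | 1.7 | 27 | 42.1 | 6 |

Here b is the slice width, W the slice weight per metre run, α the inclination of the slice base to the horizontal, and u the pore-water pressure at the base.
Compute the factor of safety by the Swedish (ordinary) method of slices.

Ordinary method of slices: FS = Σ[c'·Δl_i + (W_i cosα_i − u_i·Δl_i)·tanφ'] / Σ W_i sinα_i, with Δl_i = b_i / cosα_i.
Slice 1: Δl = 2.3/cos3.5° = 2.304 m; N'_1 = 71·cos3.5° − 16·2.304 = 34.0; c'Δl = 23.27; W sinα = 4.3
Slice 2: Δl = 1.8/cos16.1° = 1.873 m; N'_2 = 95·cos16.1° − 23·1.873 = 48.2; c'Δl = 18.92; W sinα = 26.3
Slice 3: Δl = 2.0/cos28.5° = 2.276 m; N'_3 = 78·cos28.5° − 14·2.276 = 36.7; c'Δl = 22.99; W sinα = 37.2
Slice 4: Δl = 1.7/cos42.1° = 2.291 m; N'_4 = 27·cos42.1° − 6·2.291 = 6.3; c'Δl = 23.14; W sinα = 18.1
Σc'Δl = 88.3 kN/m; ΣN' = 125.2 kN/m; ΣW sinα = 86.0 kN/m
Resisting = 88.3 + 125.2·tan22.8° = 88.3 + 52.6 = 140.9 kN/m
FS = 140.9 / 86.0 = 1.639

FS = 1.64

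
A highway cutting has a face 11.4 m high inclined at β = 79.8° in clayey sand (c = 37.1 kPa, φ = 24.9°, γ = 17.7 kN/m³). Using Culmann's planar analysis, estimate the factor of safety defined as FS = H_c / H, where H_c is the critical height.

H_c = (4c/γ) · sinβ cosφ / [1 − cos(β − φ)]
    = (4·37.1/17.7) · sin79.8°·cos24.9° / [1 − cos54.9°]
    = 8.384 · 0.8927 / 0.4250 = 17.61 m
FS = H_c / H = 17.61 / 11.4 = 1.545

FS = 1.54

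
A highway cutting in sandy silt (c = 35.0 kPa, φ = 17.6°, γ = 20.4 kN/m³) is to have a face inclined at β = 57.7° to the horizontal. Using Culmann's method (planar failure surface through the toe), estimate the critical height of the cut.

H_c = 23.52 m

Culmann's analysis gives the critical failure plane at α_cr = (β + φ)/2 = (57.7 + 17.6)/2 = 37.7°, and the critical height
H_c = (4c/γ) · sinβ cosφ / [1 − cos(β − φ)]
    = (4·35.0/20.4) · sin57.7°·cos17.6° / [1 − cos(40.1°)]
    = 6.863 · 0.8453·0.9532 / [1 − 0.7649]
    = 6.863 · 0.8057 / 0.2351
    = 23.52 m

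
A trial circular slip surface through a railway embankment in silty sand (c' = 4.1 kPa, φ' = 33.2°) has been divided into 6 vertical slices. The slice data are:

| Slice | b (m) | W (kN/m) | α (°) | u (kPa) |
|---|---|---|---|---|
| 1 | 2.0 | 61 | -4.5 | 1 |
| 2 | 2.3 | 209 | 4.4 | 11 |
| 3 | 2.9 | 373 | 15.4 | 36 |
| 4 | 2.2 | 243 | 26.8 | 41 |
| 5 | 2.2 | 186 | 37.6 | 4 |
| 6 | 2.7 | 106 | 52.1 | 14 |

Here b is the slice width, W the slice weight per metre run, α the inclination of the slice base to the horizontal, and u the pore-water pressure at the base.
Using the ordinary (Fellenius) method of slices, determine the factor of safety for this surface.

Ordinary method of slices: FS = Σ[c'·Δl_i + (W_i cosα_i − u_i·Δl_i)·tanφ'] / Σ W_i sinα_i, with Δl_i = b_i / cosα_i.
Slice 1: Δl = 2.0/cos(-4.5°) = 2.006 m; N'_1 = 61·cos(-4.5°) − 1·2.006 = 58.8; c'Δl = 8.23; W sinα = -4.8
Slice 2: Δl = 2.3/cos4.4° = 2.307 m; N'_2 = 209·cos4.4° − 11·2.307 = 183.0; c'Δl = 9.46; W sinα = 16.0
Slice 3: Δl = 2.9/cos15.4° = 3.008 m; N'_3 = 373·cos15.4° − 36·3.008 = 251.3; c'Δl = 12.33; W sinα = 99.1
Slice 4: Δl = 2.2/cos26.8° = 2.465 m; N'_4 = 243·cos26.8° − 41·2.465 = 115.8; c'Δl = 10.11; W sinα = 109.6
Slice 5: Δl = 2.2/cos37.6° = 2.777 m; N'_5 = 186·cos37.6° − 4·2.777 = 136.3; c'Δl = 11.38; W sinα = 113.5
Slice 6: Δl = 2.7/cos52.1° = 4.395 m; N'_6 = 106·cos52.1° − 14·4.395 = 3.6; c'Δl = 18.02; W sinα = 83.6
Σc'Δl = 69.5 kN/m; ΣN' = 748.8 kN/m; ΣW sinα = 417.0 kN/m
Resisting = 69.5 + 748.8·tan33.2° = 69.5 + 490.0 = 559.5 kN/m
FS = 559.5 / 417.0 = 1.342

FS = 1.34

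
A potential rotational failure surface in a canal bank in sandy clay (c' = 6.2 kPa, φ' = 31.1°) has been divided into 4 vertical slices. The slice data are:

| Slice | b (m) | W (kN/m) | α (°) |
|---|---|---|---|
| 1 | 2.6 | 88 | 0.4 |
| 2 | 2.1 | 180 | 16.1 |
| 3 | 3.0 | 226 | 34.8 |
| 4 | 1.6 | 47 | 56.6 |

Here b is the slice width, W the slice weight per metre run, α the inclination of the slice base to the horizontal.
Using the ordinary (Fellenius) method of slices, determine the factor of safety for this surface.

FS = 1.62

Ordinary method of slices: FS = Σ[c'·Δl_i + (W_i cosα_i)·tanφ'] / Σ W_i sinα_i, with Δl_i = b_i / cosα_i.
Slice 1: Δl = 2.6/cos0.4° = 2.600 m; N'_1 = 88·cos0.4° = 88.0; c'Δl = 16.12; W sinα = 0.6
Slice 2: Δl = 2.1/cos16.1° = 2.186 m; N'_2 = 180·cos16.1° = 172.9; c'Δl = 13.55; W sinα = 49.9
Slice 3: Δl = 3.0/cos34.8° = 3.653 m; N'_3 = 226·cos34.8° = 185.6; c'Δl = 22.65; W sinα = 129.0
Slice 4: Δl = 1.6/cos56.6° = 2.907 m; N'_4 = 47·cos56.6° = 25.9; c'Δl = 18.02; W sinα = 39.2
Σc'Δl = 70.3 kN/m; ΣN' = 472.4 kN/m; ΣW sinα = 218.8 kN/m
Resisting = 70.3 + 472.4·tan31.1° = 70.3 + 285.0 = 355.3 kN/m
FS = 355.3 / 218.8 = 1.624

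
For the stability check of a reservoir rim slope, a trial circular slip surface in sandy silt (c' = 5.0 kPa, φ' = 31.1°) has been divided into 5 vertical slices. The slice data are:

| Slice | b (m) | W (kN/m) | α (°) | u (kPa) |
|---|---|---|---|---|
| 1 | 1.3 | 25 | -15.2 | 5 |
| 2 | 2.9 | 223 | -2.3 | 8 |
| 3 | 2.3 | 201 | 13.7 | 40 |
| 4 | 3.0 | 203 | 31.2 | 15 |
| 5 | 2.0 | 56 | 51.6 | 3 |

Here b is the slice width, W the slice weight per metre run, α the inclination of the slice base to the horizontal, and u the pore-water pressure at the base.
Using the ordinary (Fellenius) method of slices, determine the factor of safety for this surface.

Ordinary method of slices: FS = Σ[c'·Δl_i + (W_i cosα_i − u_i·Δl_i)·tanφ'] / Σ W_i sinα_i, with Δl_i = b_i / cosα_i.
Slice 1: Δl = 1.3/cos(-15.2°) = 1.347 m; N'_1 = 25·cos(-15.2°) − 5·1.347 = 17.4; c'Δl = 6.74; W sinα = -6.6
Slice 2: Δl = 2.9/cos(-2.3°) = 2.902 m; N'_2 = 223·cos(-2.3°) − 8·2.902 = 199.6; c'Δl = 14.51; W sinα = -8.9
Slice 3: Δl = 2.3/cos13.7° = 2.367 m; N'_3 = 201·cos13.7° − 40·2.367 = 100.6; c'Δl = 11.84; W sinα = 47.6
Slice 4: Δl = 3.0/cos31.2° = 3.507 m; N'_4 = 203·cos31.2° − 15·3.507 = 121.0; c'Δl = 17.54; W sinα = 105.2
Slice 5: Δl = 2.0/cos51.6° = 3.220 m; N'_5 = 56·cos51.6° − 3·3.220 = 25.1; c'Δl = 16.10; W sinα = 43.9
Σc'Δl = 66.7 kN/m; ΣN' = 463.7 kN/m; ΣW sinα = 181.1 kN/m
Resisting = 66.7 + 463.7·tan31.1° = 66.7 + 279.7 = 346.5 kN/m
FS = 346.5 / 181.1 = 1.913

FS = 1.91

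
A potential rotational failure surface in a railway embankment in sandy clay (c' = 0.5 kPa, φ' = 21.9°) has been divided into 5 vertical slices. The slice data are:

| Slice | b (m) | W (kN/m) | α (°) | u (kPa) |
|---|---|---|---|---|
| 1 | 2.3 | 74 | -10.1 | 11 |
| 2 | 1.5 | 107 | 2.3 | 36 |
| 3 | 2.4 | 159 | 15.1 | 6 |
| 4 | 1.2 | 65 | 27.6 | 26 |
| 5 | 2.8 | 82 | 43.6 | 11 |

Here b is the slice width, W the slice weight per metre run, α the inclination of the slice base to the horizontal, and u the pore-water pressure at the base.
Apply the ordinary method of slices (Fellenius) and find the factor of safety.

FS = 0.98

Ordinary method of slices: FS = Σ[c'·Δl_i + (W_i cosα_i − u_i·Δl_i)·tanφ'] / Σ W_i sinα_i, with Δl_i = b_i / cosα_i.
Slice 1: Δl = 2.3/cos(-10.1°) = 2.336 m; N'_1 = 74·cos(-10.1°) − 11·2.336 = 47.2; c'Δl = 1.17; W sinα = -13.0
Slice 2: Δl = 1.5/cos2.3° = 1.501 m; N'_2 = 107·cos2.3° − 36·1.501 = 52.9; c'Δl = 0.75; W sinα = 4.3
Slice 3: Δl = 2.4/cos15.1° = 2.486 m; N'_3 = 159·cos15.1° − 6·2.486 = 138.6; c'Δl = 1.24; W sinα = 41.4
Slice 4: Δl = 1.2/cos27.6° = 1.354 m; N'_4 = 65·cos27.6° − 26·1.354 = 22.4; c'Δl = 0.68; W sinα = 30.1
Slice 5: Δl = 2.8/cos43.6° = 3.866 m; N'_5 = 82·cos43.6° − 11·3.866 = 16.9; c'Δl = 1.93; W sinα = 56.5
Σc'Δl = 5.8 kN/m; ΣN' = 277.9 kN/m; ΣW sinα = 119.4 kN/m
Resisting = 5.8 + 277.9·tan21.9° = 5.8 + 111.7 = 117.5 kN/m
FS = 117.5 / 119.4 = 0.984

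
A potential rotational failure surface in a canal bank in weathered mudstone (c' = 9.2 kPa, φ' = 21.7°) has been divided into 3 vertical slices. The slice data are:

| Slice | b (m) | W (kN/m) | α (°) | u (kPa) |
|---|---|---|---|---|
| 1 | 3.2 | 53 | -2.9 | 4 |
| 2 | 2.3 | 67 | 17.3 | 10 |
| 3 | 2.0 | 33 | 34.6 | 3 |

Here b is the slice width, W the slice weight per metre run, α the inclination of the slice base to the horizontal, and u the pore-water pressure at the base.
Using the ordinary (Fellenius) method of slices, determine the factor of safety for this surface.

Ordinary method of slices: FS = Σ[c'·Δl_i + (W_i cosα_i − u_i·Δl_i)·tanφ'] / Σ W_i sinα_i, with Δl_i = b_i / cosα_i.
Slice 1: Δl = 3.2/cos(-2.9°) = 3.204 m; N'_1 = 53·cos(-2.9°) − 4·3.204 = 40.1; c'Δl = 29.48; W sinα = -2.7
Slice 2: Δl = 2.3/cos17.3° = 2.409 m; N'_2 = 67·cos17.3° − 10·2.409 = 39.9; c'Δl = 22.16; W sinα = 19.9
Slice 3: Δl = 2.0/cos34.6° = 2.430 m; N'_3 = 33·cos34.6° − 3·2.430 = 19.9; c'Δl = 22.35; W sinα = 18.7
Σc'Δl = 74.0 kN/m; ΣN' = 99.9 kN/m; ΣW sinα = 36.0 kN/m
Resisting = 74.0 + 99.9·tan21.7° = 74.0 + 39.7 = 113.7 kN/m
FS = 113.7 / 36.0 = 3.161

FS = 3.16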